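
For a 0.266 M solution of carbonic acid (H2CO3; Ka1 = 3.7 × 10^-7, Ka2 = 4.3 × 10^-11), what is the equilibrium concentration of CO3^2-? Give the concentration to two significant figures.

First ionization gives [H+] ≈ [HCO3-] = 3.14 × 10^-4 M.
Second step: Ka2 = [H+][CO3^2-]/[HCO3-] ≈ [CO3^2-] (since [H+] ≈ [HCO3-]).
So [CO3^2-] ≈ Ka2.

4.3 × 10^-11 M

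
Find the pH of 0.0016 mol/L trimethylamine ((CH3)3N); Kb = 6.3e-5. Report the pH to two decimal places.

(CH3)3N + H2O ⇌ (CH3)3NH+ + OH-
Let x = [OH-] at equilibrium. Kb = x²/(0.0016 − x).
The 5% rule fails; solving x² + Kb·x − Kb·C₀ = 0 exactly:
x = [−6.3e-05 + √(6.3e-05² + 4.03e-07)]/2 = 2.88 × 10^-4 M
pOH = 3.54, so pH = 14.00 − pOH = 10.46

pH = 10.46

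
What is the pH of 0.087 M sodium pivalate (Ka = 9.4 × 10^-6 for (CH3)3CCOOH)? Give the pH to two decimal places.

(CH3)3CCOO- is the conjugate base of the weak acid (CH3)3CCOOH.
Kb = Kw/Ka = 1.0×10^-14 / 9.4 × 10^-6 = 1.06 × 10^-9
From the ICE table, Kb = [OH-]²/(0.087 − [OH-]) = 1.06 × 10^-9.
Assume [OH-] ≪ 0.087: [OH-] ≈ √(1.06 × 10^-9 × 0.087) = 9.60 × 10^-6 M
Check: 0.011% ionized — well under 5%, approximation valid.
pOH = −log(9.60 × 10^-6) = 5.02; pH = 14.00 − 5.02 = 8.98

pH = 8.98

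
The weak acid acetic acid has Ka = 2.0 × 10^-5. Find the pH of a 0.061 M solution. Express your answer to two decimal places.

CH3COOH ⇌ CH3COO- + H+
From the ICE table, Ka = x²/(0.061 − x) = 2.0 × 10^-5.
Assume x ≪ 0.061: x ≈ √(2.0 × 10^-5 × 0.061) = 1.10 × 10^-3 M
pH = −log(1.10 × 10^-3) = 2.96

pH = 2.96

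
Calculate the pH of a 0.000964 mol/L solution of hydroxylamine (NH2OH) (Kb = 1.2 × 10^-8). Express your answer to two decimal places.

NH2OH + H2O ⇌ NH3OH+ + OH-
From the ICE table, Kb = [OH-]²/(0.000964 − [OH-]) = 1.2 × 10^-8.
Neglecting [OH-] in the denominator: [OH-] = √(1.2 × 10^-8 × 0.000964) = 3.40 × 10^-6 M
Check: 0.35% ionized — well under 5%, approximation valid.
pOH = −log(3.40 × 10^-6) = 5.47; pH = 14.00 − 5.47 = 8.53

pH = 8.53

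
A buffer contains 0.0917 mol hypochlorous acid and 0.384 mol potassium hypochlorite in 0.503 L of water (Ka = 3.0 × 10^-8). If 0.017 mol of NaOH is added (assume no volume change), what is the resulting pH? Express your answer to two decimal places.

pH = 8.25

OH- converts HOCl to OCl-: HOCl → 0.0747 mol, OCl- → 0.401 mol.
pKa = −log(3.0 × 10^-8) = 7.523
pH = pKa + log([A⁻]/[HA]) = 7.523 + log(0.401/0.0747) = 7.523 +0.730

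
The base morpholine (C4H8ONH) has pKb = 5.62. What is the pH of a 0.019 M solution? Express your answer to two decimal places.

pH = 10.33

C4H8ONH + H2O ⇌ C4H8ONH2+ + OH-
Kb = 10^(−5.62) = 2.40 × 10^-6
From the ICE table, Kb = [OH-]²/(0.019 − [OH-]) = 2.40 × 10^-6.
Since Kb ≪ C₀, [OH-] ≈ √(Kb·C₀) = 2.14 × 10^-4 M.
([OH-]/C₀ = 1.1% < 5%, so the approximation holds.)
pOH = 3.67, so pH = 14.00 − pOH = 10.33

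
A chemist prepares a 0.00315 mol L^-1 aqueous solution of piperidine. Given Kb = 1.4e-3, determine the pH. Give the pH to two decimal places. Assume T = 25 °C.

C5H10NH + H2O ⇌ C5H10NH2+ + OH-
From the ICE table, Kb = x²/(0.00315 − x) = 1.4 × 10^-3.
The 5% rule fails; solving x² + Kb·x − Kb·C₀ = 0 exactly:
x = [−0.0014 + √(0.0014² + 1.76e-05)]/2 = 1.51 × 10^-3 M
pOH = −log(1.51 × 10^-3) = 2.82; pH = 14.00 − 2.82 = 11.18

pH = 11.18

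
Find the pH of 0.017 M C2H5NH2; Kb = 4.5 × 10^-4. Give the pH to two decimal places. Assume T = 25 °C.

C2H5NH2 + H2O ⇌ C2H5NH3+ + OH-
Kb = [OH-]²/(0.017 − [OH-]) = 4.5 × 10^-4
Here C₀/Kb ≈ 37.8, so the small-[OH-] approximation fails. Use the quadratic:
[OH-] = (−Kb + √(Kb² + 4·Kb·C₀))/2 = 2.55 × 10^-3 M
pOH = 2.59, so pH = 14.00 − pOH = 11.41

pH = 11.41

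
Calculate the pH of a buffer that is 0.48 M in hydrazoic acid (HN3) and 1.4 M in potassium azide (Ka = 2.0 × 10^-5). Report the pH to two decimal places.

pH = 5.16

pKa = −log(2.0 × 10^-5) = 4.699
pH = pKa + log([A⁻]/[HA]) = 4.699 + log(1.4/0.48)
pH = 4.699 + (+0.465) = 5.16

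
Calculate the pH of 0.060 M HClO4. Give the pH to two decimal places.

pH = 1.22

HClO4 is a strong acid and dissociates completely, so [H+] = 0.060 M.
pH = -log(0.06) = 1.22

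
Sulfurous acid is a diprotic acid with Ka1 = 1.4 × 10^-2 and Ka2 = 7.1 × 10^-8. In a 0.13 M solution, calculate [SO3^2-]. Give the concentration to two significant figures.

7.1 × 10^-8 M

First ionization gives [H+] ≈ [HSO3-] = 3.62 × 10^-2 M.
Second step: Ka2 = [H+][SO3^2-]/[HSO3-] ≈ [SO3^2-] (since [H+] ≈ [HSO3-]).
So [SO3^2-] ≈ Ka2.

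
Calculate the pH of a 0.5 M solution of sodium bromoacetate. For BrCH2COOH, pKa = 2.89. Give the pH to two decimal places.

BrCH2COO- is the conjugate base of the weak acid BrCH2COOH.
Ka = 10^(−2.89) = 1.29 × 10^-3
Kb = Kw/Ka = 1.0×10^-14 / 1.29 × 10^-3 = 7.75 × 10^-12
Kb = x²/(0.5 − x) = 7.75 × 10^-12
Assume x ≪ 0.5: x ≈ √(7.75 × 10^-12 × 0.5) = 1.97 × 10^-6 M
Check: 0.00039% ionized — well under 5%, approximation valid.
pOH = −log(1.97 × 10^-6) = 5.71; pH = 14.00 − 5.71 = 8.29

pH = 8.29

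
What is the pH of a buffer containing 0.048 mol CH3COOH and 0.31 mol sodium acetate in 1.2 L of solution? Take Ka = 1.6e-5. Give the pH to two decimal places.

pKa = −log(1.6 × 10^-5) = 4.796
Henderson–Hasselbalch: pH = pKa + log([CH3COO-]/[CH3COOH]) = 4.796 + log(0.31/0.048)
pH = 4.796 + (+0.810) = 5.61

pH = 5.61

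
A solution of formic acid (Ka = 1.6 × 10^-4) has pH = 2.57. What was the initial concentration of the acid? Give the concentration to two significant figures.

[H+] = 10^(-2.57) = 2.69 × 10^-3 M = x
Ka = x²/(C₀ − x) ⇒ C₀ = x + x²/Ka
C₀ = 2.69 × 10^-3 + (2.69 × 10^-3)²/(1.6 × 10^-4) = 4.79 × 10^-2 M

C₀ = 4.8 × 10^-2 M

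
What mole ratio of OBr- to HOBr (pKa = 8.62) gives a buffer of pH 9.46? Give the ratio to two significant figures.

ratio = 6.9

pH = pKa + log(r) ⇒ log(r) = 9.46 − 8.62 = +0.84
r = [OBr-]/[HOBr] = 10^(+0.84) = 6.92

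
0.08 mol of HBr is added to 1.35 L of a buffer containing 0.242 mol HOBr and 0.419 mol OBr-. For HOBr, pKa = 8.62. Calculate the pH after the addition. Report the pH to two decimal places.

After neutralization: n(HOBr) = 0.322 mol, n(OBr-) = 0.339 mol.
pH = pKa + log([A⁻]/[HA]) = 8.62 + log(0.339/0.322) = 8.62 +0.022

pH = 8.64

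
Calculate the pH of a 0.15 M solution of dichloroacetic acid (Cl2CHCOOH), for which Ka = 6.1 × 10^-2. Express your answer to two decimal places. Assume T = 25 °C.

pH = 1.16

Cl2CHCOOH ⇌ Cl2CHCOO- + H+
Ka = [H+]²/(0.15 − [H+]) = 6.1 × 10^-2
[H+] is not negligible relative to C₀; solve [H+]² + 0.061·[H+] − 0.00915 = 0.
[H+] = (−Ka + √(Ka² + 4·Ka·C₀))/2 = 6.99 × 10^-2 M
pH = −log(6.99 × 10^-2) = 1.16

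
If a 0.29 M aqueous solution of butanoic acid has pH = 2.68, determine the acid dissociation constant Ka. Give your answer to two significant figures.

Ka = 1.5 × 10^-5

[H+] = 10^(-2.68) = 2.09 × 10^-3 M
At equilibrium [HA] = 0.29 − 2.09 × 10^-3 = 2.88 × 10^-1 M
Ka = [H+][A-]/[HA] = (2.09 × 10^-3)² / 2.88 × 10^-1 = 1.5 × 10^-5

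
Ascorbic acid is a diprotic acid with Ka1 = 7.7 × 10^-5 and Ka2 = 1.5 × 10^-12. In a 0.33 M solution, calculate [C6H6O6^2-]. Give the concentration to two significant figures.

1.5 × 10^-12 M

First ionization gives [H+] ≈ [HC6H6O6-] = 5.04 × 10^-3 M.
Second step: Ka2 = [H+][C6H6O6^2-]/[HC6H6O6-] ≈ [C6H6O6^2-] (since [H+] ≈ [HC6H6O6-]).
So [C6H6O6^2-] ≈ Ka2.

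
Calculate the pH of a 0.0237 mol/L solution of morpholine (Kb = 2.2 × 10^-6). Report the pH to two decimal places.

pH = 10.36

C4H8ONH + H2O ⇌ C4H8ONH2+ + OH-
Let x = [OH-] at equilibrium. Kb = x²/(0.0237 − x).
Since Kb ≪ C₀, x ≈ √(Kb·C₀) = 2.28 × 10^-4 M.
(x/C₀ = 0.96% < 5%, so the approximation holds.)
pOH = 3.64, so pH = 14.00 − pOH = 10.36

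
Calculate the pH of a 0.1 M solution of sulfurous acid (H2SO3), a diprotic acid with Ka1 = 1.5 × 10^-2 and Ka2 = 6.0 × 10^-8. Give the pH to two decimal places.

Ka1 ≫ Ka2, so treat the first dissociation as the only significant source of H+.
Ka1 = x²/(0.1 − x) = 1.5 × 10^-2
Solving the quadratic: x = (−Ka1 + √(Ka1² + 4·Ka1·C₀))/2 = 3.19 × 10^-2 M
pH = −log(3.19 × 10^-2) = 1.50

pH = 1.50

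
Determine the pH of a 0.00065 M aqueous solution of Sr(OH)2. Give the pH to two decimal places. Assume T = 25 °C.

Sr(OH)2 is a strong base (each formula unit releases 2 OH-); [OH-] = 0.0013 M.
pOH = -log(0.0013) = 2.89
pH = 14.00 - 2.89 = 11.11

pH = 11.11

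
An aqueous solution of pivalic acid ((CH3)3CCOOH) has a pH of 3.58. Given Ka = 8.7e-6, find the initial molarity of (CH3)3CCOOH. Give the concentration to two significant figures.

C₀ = 8.2 × 10^-3 M

[H+] = 10^(-3.58) = 2.63 × 10^-4 M = x
Ka = x²/(C₀ − x) ⇒ C₀ = x + x²/Ka
C₀ = 2.63 × 10^-4 + (2.63 × 10^-4)²/(8.7 × 10^-6) = 8.21 × 10^-3 M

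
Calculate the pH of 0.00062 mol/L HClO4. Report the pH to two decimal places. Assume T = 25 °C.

pH = 3.21

HClO4 is a strong acid and dissociates completely, so [H+] = 0.00062 M.
pH = -log(0.00062) = 3.21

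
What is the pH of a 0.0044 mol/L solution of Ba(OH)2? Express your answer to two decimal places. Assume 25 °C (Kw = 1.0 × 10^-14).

Ba(OH)2 is a strong base (each formula unit releases 2 OH-); [OH-] = 0.0088 M.
pOH = -log(0.0088) = 2.06
pH = 14.00 - 2.06 = 11.94

pH = 11.94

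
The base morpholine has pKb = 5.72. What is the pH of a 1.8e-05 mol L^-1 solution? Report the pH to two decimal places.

pH = 8.70

C4H8ONH + H2O ⇌ C4H8ONH2+ + OH-
Kb = 10^(−5.72) = 1.91 × 10^-6
From the ICE table, Kb = x²/(1.8e-05 − x) = 1.91 × 10^-6.
The 5% rule fails; solving x² + Kb·x − Kb·C₀ = 0 exactly:
x = [−1.91e-06 + √(1.91e-06² + 1.38e-10)]/2 = 4.99 × 10^-6 M
pOH = −log(4.99 × 10^-6) = 5.30; pH = 14.00 − 5.30 = 8.70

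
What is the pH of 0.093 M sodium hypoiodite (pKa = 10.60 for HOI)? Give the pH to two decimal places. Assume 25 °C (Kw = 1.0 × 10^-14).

pH = 11.77

OI- is the conjugate base of the weak acid HOI.
Ka = 10^(−10.60) = 2.51 × 10^-11
Kb = Kw/Ka = 1.0×10^-14 / 2.51 × 10^-11 = 3.98 × 10^-4
Let x = [OH-] at equilibrium. Kb = x²/(0.093 − x).
The 5% rule fails; solving x² + Kb·x − Kb·C₀ = 0 exactly:
x = (−Kb + √(Kb² + 4·Kb·C₀))/2 = 5.89 × 10^-3 M
pOH = −log(5.89 × 10^-3) = 2.23; pH = 14.00 − 2.23 = 11.77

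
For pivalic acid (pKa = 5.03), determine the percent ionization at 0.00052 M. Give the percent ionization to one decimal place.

12.5%

(CH3)3CCOOH ⇌ (CH3)3CCOO- + H+; let x = [H+] at equilibrium.
Ka = 10^(−5.03) = 9.33 × 10^-6
Solve x² + 9.33e-06x − 4.85e-09 = 0 → x = 6.51 × 10^-5 M
% ionization = x/C₀ × 100% = 6.51 × 10^-5/0.00052 × 100% = 12.5%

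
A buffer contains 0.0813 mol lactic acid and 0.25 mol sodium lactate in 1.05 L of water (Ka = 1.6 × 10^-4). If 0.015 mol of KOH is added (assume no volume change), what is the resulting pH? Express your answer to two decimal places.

After neutralization: n(CH3CH(OH)COOH) = 0.0663 mol, n(CH3CH(OH)COO-) = 0.265 mol.
pKa = −log(1.6 × 10^-4) = 3.796
pH = pKa + log(n_CH3CH(OH)COO-/n_CH3CH(OH)COOH) = 3.796 + log(0.265/0.0663) = 3.796 + (+0.602)

pH = 4.40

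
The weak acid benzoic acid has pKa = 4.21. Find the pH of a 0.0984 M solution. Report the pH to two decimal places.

pH = 2.61

C6H5COOH ⇌ C6H5COO- + H+
Ka = 10^(−4.21) = 6.17 × 10^-5
Ka = x²/(0.0984 − x) = 6.17 × 10^-5
Since Ka ≪ C₀, x ≈ √(Ka·C₀) = 2.46 × 10^-3 M.
pH = −log[H+] = −log(2.46 × 10^-3) = 2.61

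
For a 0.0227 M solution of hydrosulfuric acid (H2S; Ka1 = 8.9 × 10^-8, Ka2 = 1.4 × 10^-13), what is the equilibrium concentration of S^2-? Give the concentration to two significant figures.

First ionization gives [H+] ≈ [HS-] = 4.49 × 10^-5 M.
Second step: Ka2 = [H+][S^2-]/[HS-] ≈ [S^2-] (since [H+] ≈ [HS-]).
So [S^2-] ≈ Ka2.

1.4 × 10^-13 M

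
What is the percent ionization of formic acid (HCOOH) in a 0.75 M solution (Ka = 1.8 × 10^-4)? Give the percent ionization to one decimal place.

HCOOH ⇌ HCOO- + H+; let x = [H+] at equilibrium.
x ≈ √(Ka·C₀) = √(1.8 × 10^-4 × 0.75) = 1.16 × 10^-2 M
Fraction ionized = 1.16 × 10^-2 / 0.75 = 0.0155 → 1.5%

1.5%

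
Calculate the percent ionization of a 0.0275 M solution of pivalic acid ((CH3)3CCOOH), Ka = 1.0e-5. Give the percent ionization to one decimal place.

1.9%

(CH3)3CCOOH ⇌ (CH3)3CCOO- + H+; let x = [H+] at equilibrium.
x ≈ √(Ka·C₀) = √(1.0 × 10^-5 × 0.0275) = 5.24 × 10^-4 M
% ionization = x/C₀ × 100% = 5.24 × 10^-4/0.0275 × 100% = 1.9%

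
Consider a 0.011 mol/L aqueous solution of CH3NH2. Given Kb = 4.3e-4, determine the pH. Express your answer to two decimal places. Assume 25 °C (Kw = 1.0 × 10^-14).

pH = 11.29

CH3NH2 + H2O ⇌ CH3NH3+ + OH-
Kb = x²/(0.011 − x) = 4.3 × 10^-4
The 5% rule fails; solving x² + Kb·x − Kb·C₀ = 0 exactly:
x = [−0.00043 + √(0.00043² + 1.89e-05)]/2 = 1.97 × 10^-3 M
pOH = −log(1.97 × 10^-3) = 2.71; pH = 14.00 − 2.71 = 11.29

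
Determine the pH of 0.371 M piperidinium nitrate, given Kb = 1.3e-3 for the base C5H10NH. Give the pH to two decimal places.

pH = 5.77

C5H10NH2+ is the conjugate acid of the weak base C5H10NH.
Ka = Kw/Kb = 1.0×10^-14 / 1.3 × 10^-3 = 7.69 × 10^-12
From the ICE table, Ka = [H+]²/(0.371 − [H+]) = 7.69 × 10^-12.
Since Ka ≪ C₀, [H+] ≈ √(Ka·C₀) = 1.69 × 10^-6 M.
Check: 0.00046% ionized — well under 5%, approximation valid.
pH = −log(1.69 × 10^-6) = 5.77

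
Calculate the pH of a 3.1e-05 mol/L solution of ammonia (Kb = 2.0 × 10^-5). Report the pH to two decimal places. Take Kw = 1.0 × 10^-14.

NH3 + H2O ⇌ NH4+ + OH-
Let x = [OH-] at equilibrium. Kb = x²/(3.1e-05 − x).
x is not negligible relative to C₀; solve x² + 2e-05·x − 6.2e-10 = 0.
x = [−2e-05 + √(2e-05² + 2.48e-09)]/2 = 1.68 × 10^-5 M
pOH = 4.77, so pH = 14.00 − pOH = 9.23

pH = 9.23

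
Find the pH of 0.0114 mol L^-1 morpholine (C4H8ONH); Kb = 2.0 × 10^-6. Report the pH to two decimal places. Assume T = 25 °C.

pH = 10.18

C4H8ONH + H2O ⇌ C4H8ONH2+ + OH-
From the ICE table, Kb = [OH-]²/(0.0114 − [OH-]) = 2.0 × 10^-6.
Assume [OH-] ≪ 0.0114: [OH-] ≈ √(2.0 × 10^-6 × 0.0114) = 1.51 × 10^-4 M
pOH = −log(1.51 × 10^-4) = 3.82; pH = 14.00 − 3.82 = 10.18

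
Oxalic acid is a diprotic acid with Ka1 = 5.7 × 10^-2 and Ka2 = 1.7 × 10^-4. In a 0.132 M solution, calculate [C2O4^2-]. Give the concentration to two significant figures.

First ionization gives [H+] ≈ [HC2O4-] = 6.28 × 10^-2 M.
Second step: Ka2 = [H+][C2O4^2-]/[HC2O4-] ≈ [C2O4^2-] (since [H+] ≈ [HC2O4-]).
So [C2O4^2-] ≈ Ka2.

1.7 × 10^-4 M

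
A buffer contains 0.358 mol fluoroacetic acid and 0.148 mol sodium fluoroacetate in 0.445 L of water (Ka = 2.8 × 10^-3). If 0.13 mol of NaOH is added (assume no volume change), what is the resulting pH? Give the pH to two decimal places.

After neutralization: n(FCH2COOH) = 0.228 mol, n(FCH2COO-) = 0.278 mol.
pKa = −log(2.8 × 10^-3) = 2.553
pH = pKa + log(n_FCH2COO-/n_FCH2COOH) = 2.553 + log(0.278/0.228) = 2.553 + (+0.086)

pH = 2.64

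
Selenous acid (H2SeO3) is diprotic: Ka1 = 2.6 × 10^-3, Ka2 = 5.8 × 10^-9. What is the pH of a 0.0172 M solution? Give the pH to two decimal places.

Ka1 ≫ Ka2, so treat the first dissociation as the only significant source of H+.
Ka1 = x²/(0.0172 − x) = 2.6 × 10^-3
Solving the quadratic: x = (−Ka1 + √(Ka1² + 4·Ka1·C₀))/2 = 5.51 × 10^-3 M
pH = −log(5.51 × 10^-3) = 2.26

pH = 2.26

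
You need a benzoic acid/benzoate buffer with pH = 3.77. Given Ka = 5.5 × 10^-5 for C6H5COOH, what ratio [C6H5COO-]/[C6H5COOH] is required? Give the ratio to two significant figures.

pKa = -log(5.5 × 10^-5) = 4.260
pH = pKa + log(r) ⇒ log(r) = 3.77 − 4.260 = -0.490
r = [C6H5COO-]/[C6H5COOH] = 10^(-0.490) = 0.324

ratio = 0.32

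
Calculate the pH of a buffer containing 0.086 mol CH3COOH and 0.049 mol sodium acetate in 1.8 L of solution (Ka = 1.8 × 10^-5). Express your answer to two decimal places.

pH = 4.50

pKa = −log(1.8 × 10^-5) = 4.745
Henderson–Hasselbalch: pH = pKa + log([CH3COO-]/[CH3COOH]) = 4.745 + log(0.049/0.086)
pH = 4.745 + (-0.244) = 4.50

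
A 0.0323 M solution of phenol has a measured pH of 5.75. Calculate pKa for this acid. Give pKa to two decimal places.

[H+] = 10^(-5.75) = 1.78 × 10^-6 M
At equilibrium [HA] = 0.0323 − 1.78 × 10^-6 = 3.23 × 10^-2 M
Ka = [H+][A-]/[HA] = (1.78 × 10^-6)² / 3.23 × 10^-2 = 9.81 × 10^-11
pKa = -log(9.81 × 10^-11) = 10.01

pKa = 10.01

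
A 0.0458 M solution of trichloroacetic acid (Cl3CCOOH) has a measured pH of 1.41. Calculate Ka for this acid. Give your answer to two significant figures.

Ka = 2.2 × 10^-1

[H+] = 10^(-1.41) = 3.89 × 10^-2 M
At equilibrium [HA] = 0.0458 − 3.89 × 10^-2 = 6.90 × 10^-3 M
Ka = [H+][A-]/[HA] = (3.89 × 10^-2)² / 6.90 × 10^-3 = 2.2 × 10^-1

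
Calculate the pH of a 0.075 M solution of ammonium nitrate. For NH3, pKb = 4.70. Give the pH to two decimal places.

NH4+ is the conjugate acid of the weak base NH3.
Kb = 10^(−4.70) = 2.00 × 10^-5
Ka = Kw/Kb = 1.0×10^-14 / 2.00 × 10^-5 = 5.00 × 10^-10
From the ICE table, Ka = [H+]²/(0.075 − [H+]) = 5.00 × 10^-10.
Since Ka ≪ C₀, [H+] ≈ √(Ka·C₀) = 6.12 × 10^-6 M.
pH = −log(6.12 × 10^-6) = 5.21

pH = 5.21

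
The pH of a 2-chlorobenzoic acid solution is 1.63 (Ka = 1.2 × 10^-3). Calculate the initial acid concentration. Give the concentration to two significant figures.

C₀ = 4.8 × 10^-1 M

[H+] = 10^(-1.63) = 2.34 × 10^-2 M = x
Ka = x²/(C₀ − x) ⇒ C₀ = x + x²/Ka
C₀ = 2.34 × 10^-2 + (2.34 × 10^-2)²/(1.2 × 10^-3) = 4.80 × 10^-1 M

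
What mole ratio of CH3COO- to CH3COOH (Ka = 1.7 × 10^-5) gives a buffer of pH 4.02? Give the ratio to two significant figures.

pKa = -log(1.7 × 10^-5) = 4.770
pH = pKa + log(r) ⇒ log(r) = 4.02 − 4.770 = -0.750
r = [CH3COO-]/[CH3COOH] = 10^(-0.750) = 0.178

ratio = 0.18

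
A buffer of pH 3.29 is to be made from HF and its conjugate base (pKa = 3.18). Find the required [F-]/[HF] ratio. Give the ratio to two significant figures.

ratio = 1.3

pH = pKa + log(r) ⇒ log(r) = 3.29 − 3.18 = +0.11
r = [F-]/[HF] = 10^(+0.11) = 1.29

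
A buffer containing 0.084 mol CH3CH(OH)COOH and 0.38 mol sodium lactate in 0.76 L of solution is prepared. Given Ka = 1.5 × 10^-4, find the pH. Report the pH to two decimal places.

pH = 4.48

pKa = −log(1.5 × 10^-4) = 3.824
pH = pKa + log([A⁻]/[HA]) = 3.824 + log(0.38/0.084)
pH = 3.824 + (+0.656) = 4.48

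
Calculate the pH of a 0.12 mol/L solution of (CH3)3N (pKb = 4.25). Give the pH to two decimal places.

(CH3)3N + H2O ⇌ (CH3)3NH+ + OH-
Kb = 10^(−4.25) = 5.62 × 10^-5
Kb = x²/(0.12 − x) = 5.62 × 10^-5
Neglecting x in the denominator: x = √(5.62 × 10^-5 × 0.12) = 2.60 × 10^-3 M
pOH = 2.59, so pH = 14.00 − pOH = 11.41

pH = 11.41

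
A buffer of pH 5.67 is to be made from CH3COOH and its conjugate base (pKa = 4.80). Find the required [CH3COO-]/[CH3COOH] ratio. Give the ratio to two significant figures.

pH = pKa + log(r) ⇒ log(r) = 5.67 − 4.80 = +0.87
r = [CH3COO-]/[CH3COOH] = 10^(+0.87) = 7.41

ratio = 7.4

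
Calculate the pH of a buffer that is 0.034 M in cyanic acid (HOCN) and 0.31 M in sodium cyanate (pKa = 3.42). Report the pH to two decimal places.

pH = 4.38

Henderson–Hasselbalch: pH = pKa + log([OCN-]/[HOCN]) = 3.42 + log(0.31/0.034)
pH = 3.42 + (+0.960) = 4.38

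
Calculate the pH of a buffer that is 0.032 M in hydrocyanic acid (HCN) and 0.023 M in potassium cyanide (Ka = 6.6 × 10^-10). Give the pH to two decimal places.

pKa = −log(6.6 × 10^-10) = 9.180
Using pH = pKa + log([base]/[acid]) with [base]/[acid] = 0.023/0.032:
pH = 9.180 + (-0.143) = 9.04

pH = 9.04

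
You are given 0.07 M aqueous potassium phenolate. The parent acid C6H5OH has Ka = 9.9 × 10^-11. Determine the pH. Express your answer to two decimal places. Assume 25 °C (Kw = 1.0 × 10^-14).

C6H5O- is the conjugate base of the weak acid C6H5OH.
Kb = Kw/Ka = 1.0×10^-14 / 9.9 × 10^-11 = 1.01 × 10^-4
Kb = x²/(0.07 − x) = 1.01 × 10^-4
Assume x ≪ 0.07: x ≈ √(1.01 × 10^-4 × 0.07) = 2.66 × 10^-3 M
pOH = 2.58, so pH = 14.00 − pOH = 11.42

pH = 11.42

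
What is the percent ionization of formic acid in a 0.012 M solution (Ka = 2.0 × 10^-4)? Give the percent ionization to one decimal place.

HCOOH ⇌ HCOO- + H+; let x = [H+] at equilibrium.
Ka = x²/(C₀ − x); solving the quadratic gives x = 1.45 × 10^-3 M.
Fraction ionized = 1.45 × 10^-3 / 0.012 = 0.1208 → 12.1%

12.1%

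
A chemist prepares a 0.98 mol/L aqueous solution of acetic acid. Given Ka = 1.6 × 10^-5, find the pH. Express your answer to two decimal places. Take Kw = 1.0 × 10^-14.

CH3COOH ⇌ CH3COO- + H+
From the ICE table, Ka = [H+]²/(0.98 − [H+]) = 1.6 × 10^-5.
Neglecting [H+] in the denominator: [H+] = √(1.6 × 10^-5 × 0.98) = 3.96 × 10^-3 M
Check: 0.4% ionized — well under 5%, approximation valid.
pH = −log[H+] = −log(3.96 × 10^-3) = 2.40

pH = 2.40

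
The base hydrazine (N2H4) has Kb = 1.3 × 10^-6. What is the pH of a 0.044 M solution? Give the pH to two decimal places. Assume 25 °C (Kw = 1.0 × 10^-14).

pH = 10.38

N2H4 + H2O ⇌ N2H5+ + OH-
Let x = [OH-] at equilibrium. Kb = x²/(0.044 − x).
Assume x ≪ 0.044: x ≈ √(1.3 × 10^-6 × 0.044) = 2.39 × 10^-4 M
pOH = −log(2.39 × 10^-4) = 3.62; pH = 14.00 − 3.62 = 10.38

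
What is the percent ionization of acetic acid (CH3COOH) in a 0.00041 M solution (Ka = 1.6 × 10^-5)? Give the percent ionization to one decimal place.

17.9%

CH3COOH ⇌ CH3COO- + H+; let x = [H+] at equilibrium.
Solve x² + 1.6e-05x − 6.56e-09 = 0 → x = 7.34 × 10^-5 M
Fraction ionized = 7.34 × 10^-5 / 0.00041 = 0.1790 → 17.9%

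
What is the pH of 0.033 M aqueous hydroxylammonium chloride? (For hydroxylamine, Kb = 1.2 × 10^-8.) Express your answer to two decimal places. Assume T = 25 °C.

NH3OH+ is the conjugate acid of the weak base NH2OH.
Ka = Kw/Kb = 1.0×10^-14 / 1.2 × 10^-8 = 8.33 × 10^-7
From the ICE table, Ka = [H+]²/(0.033 − [H+]) = 8.33 × 10^-7.
Neglecting [H+] in the denominator: [H+] = √(8.33 × 10^-7 × 0.033) = 1.66 × 10^-4 M
Check: 0.5% ionized — well under 5%, approximation valid.
pH = −log[H+] = −log(1.66 × 10^-4) = 3.78

pH = 3.78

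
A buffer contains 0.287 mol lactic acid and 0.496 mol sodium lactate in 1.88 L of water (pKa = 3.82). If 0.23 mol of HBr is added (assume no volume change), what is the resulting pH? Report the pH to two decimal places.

After neutralization: n(CH3CH(OH)COOH) = 0.517 mol, n(CH3CH(OH)COO-) = 0.266 mol.
pH = pKa + log(n_CH3CH(OH)COO-/n_CH3CH(OH)COOH) = 3.82 + log(0.266/0.517) = 3.82 + (-0.289)

pH = 3.53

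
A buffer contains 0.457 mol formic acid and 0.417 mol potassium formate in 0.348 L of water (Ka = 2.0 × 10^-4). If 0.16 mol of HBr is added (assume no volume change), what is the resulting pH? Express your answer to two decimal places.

Added H+ converts HCOO- to HCOOH: HCOOH → 0.617 mol, HCOO- → 0.257 mol.
pKa = −log(2.0 × 10^-4) = 3.699
pH = pKa + log(n_HCOO-/n_HCOOH) = 3.699 + log(0.257/0.617) = 3.699 + (-0.380)

pH = 3.32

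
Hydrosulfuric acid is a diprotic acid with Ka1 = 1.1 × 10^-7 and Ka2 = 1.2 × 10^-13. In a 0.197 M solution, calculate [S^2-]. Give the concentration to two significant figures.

1.2 × 10^-13 M

First ionization gives [H+] ≈ [HS-] = 1.47 × 10^-4 M.
Second step: Ka2 = [H+][S^2-]/[HS-] ≈ [S^2-] (since [H+] ≈ [HS-]).
So [S^2-] ≈ Ka2.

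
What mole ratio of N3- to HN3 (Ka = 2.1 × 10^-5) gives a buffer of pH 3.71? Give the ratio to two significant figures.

pKa = -log(2.1 × 10^-5) = 4.678
pH = pKa + log(r) ⇒ log(r) = 3.71 − 4.678 = -0.968
r = [N3-]/[HN3] = 10^(-0.968) = 0.108

ratio = 0.11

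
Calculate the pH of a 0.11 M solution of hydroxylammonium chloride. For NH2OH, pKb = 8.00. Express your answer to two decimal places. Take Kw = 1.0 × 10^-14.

pH = 3.48

NH3OH+ is the conjugate acid of the weak base NH2OH.
Kb = 10^(−8.00) = 1.00 × 10^-8
Ka = Kw/Kb = 1.0×10^-14 / 1.00 × 10^-8 = 1.00 × 10^-6
From the ICE table, Ka = [H+]²/(0.11 − [H+]) = 1.00 × 10^-6.
Neglecting [H+] in the denominator: [H+] = √(1.00 × 10^-6 × 0.11) = 3.32 × 10^-4 M
([H+]/C₀ = 0.3% < 5%, so the approximation holds.)
pH = −log(3.32 × 10^-4) = 3.48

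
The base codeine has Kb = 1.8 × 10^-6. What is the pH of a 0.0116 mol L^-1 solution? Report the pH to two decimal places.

C18H21NO3 + H2O ⇌ C18H22NO3+ + OH-
From the ICE table, Kb = x²/(0.0116 − x) = 1.8 × 10^-6.
Assume x ≪ 0.0116: x ≈ √(1.8 × 10^-6 × 0.0116) = 1.44 × 10^-4 M
pOH = 3.84, so pH = 14.00 − pOH = 10.16

pH = 10.16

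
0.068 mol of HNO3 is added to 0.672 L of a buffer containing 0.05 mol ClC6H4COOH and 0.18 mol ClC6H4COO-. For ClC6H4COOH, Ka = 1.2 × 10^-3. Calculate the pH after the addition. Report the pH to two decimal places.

pH = 2.90

Added H+ converts ClC6H4COO- to ClC6H4COOH: ClC6H4COOH → 0.118 mol, ClC6H4COO- → 0.112 mol.
pKa = −log(1.2 × 10^-3) = 2.921
Henderson–Hasselbalch with mole ratio 0.112/0.118: pH = 2.921 + (-0.023)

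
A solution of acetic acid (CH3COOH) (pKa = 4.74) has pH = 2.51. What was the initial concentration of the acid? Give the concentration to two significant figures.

[H+] = 10^(-2.51) = 3.09 × 10^-3 M = x
Ka = 10^(−4.74) = 1.82 × 10^-5
Ka = x²/(C₀ − x) ⇒ C₀ = x + x²/Ka
C₀ = 3.09 × 10^-3 + (3.09 × 10^-3)²/(1.82 × 10^-5) = 5.28 × 10^-1 M

C₀ = 5.3 × 10^-1 M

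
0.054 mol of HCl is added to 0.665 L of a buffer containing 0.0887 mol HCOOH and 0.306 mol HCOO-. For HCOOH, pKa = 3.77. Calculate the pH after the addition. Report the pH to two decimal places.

pH = 4.02

Added H+ converts HCOO- to HCOOH: HCOOH → 0.143 mol, HCOO- → 0.252 mol.
pH = pKa + log(n_HCOO-/n_HCOOH) = 3.77 + log(0.252/0.143) = 3.77 + (+0.246)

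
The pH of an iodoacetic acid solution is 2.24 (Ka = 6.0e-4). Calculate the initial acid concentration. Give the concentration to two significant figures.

[H+] = 10^(-2.24) = 5.75 × 10^-3 M = x
Ka = x²/(C₀ − x) ⇒ C₀ = x + x²/Ka
C₀ = 5.75 × 10^-3 + (5.75 × 10^-3)²/(6.0 × 10^-4) = 6.09 × 10^-2 M

C₀ = 6.1 × 10^-2 M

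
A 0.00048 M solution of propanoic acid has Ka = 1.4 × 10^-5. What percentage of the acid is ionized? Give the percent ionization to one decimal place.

15.7%

CH3CH2COOH ⇌ CH3CH2COO- + H+; let x = [H+] at equilibrium.
Solve x² + 1.4e-05x − 6.72e-09 = 0 → x = 7.53 × 10^-5 M
% ionization = x/C₀ × 100% = 7.53 × 10^-5/0.00048 × 100% = 15.7%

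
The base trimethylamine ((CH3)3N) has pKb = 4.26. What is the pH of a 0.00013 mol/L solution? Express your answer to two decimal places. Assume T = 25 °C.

pH = 9.79

(CH3)3N + H2O ⇌ (CH3)3NH+ + OH-
Kb = 10^(−4.26) = 5.50 × 10^-5
Kb = x²/(0.00013 − x) = 5.50 × 10^-5
x is not negligible relative to C₀; solve x² + 5.5e-05·x − 7.15e-09 = 0.
x = (−Kb + √(Kb² + 4·Kb·C₀))/2 = 6.14 × 10^-5 M
pOH = 4.21, so pH = 14.00 − pOH = 9.79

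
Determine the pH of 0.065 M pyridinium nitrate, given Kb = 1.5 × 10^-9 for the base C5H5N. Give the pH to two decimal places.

pH = 3.18

C5H5NH+ is the conjugate acid of the weak base C5H5N.
Ka = Kw/Kb = 1.0×10^-14 / 1.5 × 10^-9 = 6.67 × 10^-6
From the ICE table, Ka = [H+]²/(0.065 − [H+]) = 6.67 × 10^-6.
Since Ka ≪ C₀, [H+] ≈ √(Ka·C₀) = 6.58 × 10^-4 M.
Check: 1% ionized — well under 5%, approximation valid.
pH = −log[H+] = −log(6.58 × 10^-4) = 3.18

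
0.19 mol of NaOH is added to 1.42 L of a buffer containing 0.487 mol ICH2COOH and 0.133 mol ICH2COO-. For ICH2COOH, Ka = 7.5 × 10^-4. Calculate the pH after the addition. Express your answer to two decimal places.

OH- converts ICH2COOH to ICH2COO-: ICH2COOH → 0.297 mol, ICH2COO- → 0.323 mol.
pKa = −log(7.5 × 10^-4) = 3.125
Henderson–Hasselbalch with mole ratio 0.323/0.297: pH = 3.125 + (+0.036)

pH = 3.16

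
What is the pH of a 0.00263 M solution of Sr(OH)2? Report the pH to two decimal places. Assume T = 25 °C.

pH = 11.72

Sr(OH)2 is a strong base (each formula unit releases 2 OH-); [OH-] = 0.00526 M.
pOH = -log(0.00526) = 2.28
pH = 14.00 - 2.28 = 11.72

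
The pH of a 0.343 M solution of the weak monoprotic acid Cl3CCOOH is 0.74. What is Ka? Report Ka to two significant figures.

[H+] = 10^(-0.74) = 1.82 × 10^-1 M
At equilibrium [HA] = 0.343 − 1.82 × 10^-1 = 1.61 × 10^-1 M
Ka = [H+][A-]/[HA] = (1.82 × 10^-1)² / 1.61 × 10^-1 = 2.1 × 10^-1

Ka = 2.1 × 10^-1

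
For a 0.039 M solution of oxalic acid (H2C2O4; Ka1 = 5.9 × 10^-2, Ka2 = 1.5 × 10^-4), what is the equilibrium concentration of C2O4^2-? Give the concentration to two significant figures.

First ionization gives [H+] ≈ [HC2O4-] = 2.68 × 10^-2 M.
Second step: Ka2 = [H+][C2O4^2-]/[HC2O4-] ≈ [C2O4^2-] (since [H+] ≈ [HC2O4-]).
So [C2O4^2-] ≈ Ka2.

1.5 × 10^-4 M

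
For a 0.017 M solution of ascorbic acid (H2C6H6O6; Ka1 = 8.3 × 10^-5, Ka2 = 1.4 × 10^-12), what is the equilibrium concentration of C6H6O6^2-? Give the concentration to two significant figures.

1.4 × 10^-12 M

First ionization gives [H+] ≈ [HC6H6O6-] = 1.15 × 10^-3 M.
Second step: Ka2 = [H+][C6H6O6^2-]/[HC6H6O6-] ≈ [C6H6O6^2-] (since [H+] ≈ [HC6H6O6-]).
So [C6H6O6^2-] ≈ Ka2.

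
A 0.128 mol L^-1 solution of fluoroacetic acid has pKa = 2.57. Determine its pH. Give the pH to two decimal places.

FCH2COOH ⇌ FCH2COO- + H+
Ka = 10^(−2.57) = 2.69 × 10^-3
From the ICE table, Ka = x²/(0.128 − x) = 2.69 × 10^-3.
x is not negligible relative to C₀; solve x² + 0.00269·x − 0.000344 = 0.
x = [−0.00269 + √(0.00269² + 0.00138)]/2 = 1.73 × 10^-2 M
pH = −log(1.73 × 10^-2) = 1.76

pH = 1.76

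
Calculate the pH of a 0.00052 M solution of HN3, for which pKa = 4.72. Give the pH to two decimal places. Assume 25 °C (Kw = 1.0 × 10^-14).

HN3 ⇌ N3- + H+
Ka = 10^(−4.72) = 1.91 × 10^-5
From the ICE table, Ka = [H+]²/(0.00052 − [H+]) = 1.91 × 10^-5.
[H+] is not negligible relative to C₀; solve [H+]² + 1.91e-05·[H+] − 9.93e-09 = 0.
[H+] = (−Ka + √(Ka² + 4·Ka·C₀))/2 = 9.06 × 10^-5 M
pH = −log[H+] = −log(9.06 × 10^-5) = 4.04

pH = 4.04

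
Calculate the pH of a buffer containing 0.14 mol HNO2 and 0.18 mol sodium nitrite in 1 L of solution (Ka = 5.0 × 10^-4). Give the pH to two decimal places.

pKa = −log(5.0 × 10^-4) = 3.301
pH = pKa + log([A⁻]/[HA]) = 3.301 + log(0.18/0.14)
pH = 3.301 + (+0.109) = 3.41

pH = 3.41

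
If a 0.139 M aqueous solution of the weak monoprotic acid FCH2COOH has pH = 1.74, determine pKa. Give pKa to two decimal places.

pKa = 2.56

[H+] = 10^(-1.74) = 1.82 × 10^-2 M
At equilibrium [HA] = 0.139 − 1.82 × 10^-2 = 1.21 × 10^-1 M
Ka = [H+][A-]/[HA] = (1.82 × 10^-2)² / 1.21 × 10^-1 = 2.74 × 10^-3
pKa = -log(2.74 × 10^-3) = 2.56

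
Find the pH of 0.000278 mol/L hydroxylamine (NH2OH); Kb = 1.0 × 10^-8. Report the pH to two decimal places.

pH = 8.22

NH2OH + H2O ⇌ NH3OH+ + OH-
From the ICE table, Kb = [OH-]²/(0.000278 − [OH-]) = 1.0 × 10^-8.
Assume [OH-] ≪ 0.000278: [OH-] ≈ √(1.0 × 10^-8 × 0.000278) = 1.67 × 10^-6 M
pOH = −log(1.67 × 10^-6) = 5.78; pH = 14.00 − 5.78 = 8.22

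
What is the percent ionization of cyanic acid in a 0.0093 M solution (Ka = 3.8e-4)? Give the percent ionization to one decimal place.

18.3%

HOCN ⇌ OCN- + H+; let x = [H+] at equilibrium.
Solve x² + 0.00038x − 3.53e-06 = 0 → x = 1.70 × 10^-3 M
Fraction ionized = 1.70 × 10^-3 / 0.0093 = 0.1828 → 18.3%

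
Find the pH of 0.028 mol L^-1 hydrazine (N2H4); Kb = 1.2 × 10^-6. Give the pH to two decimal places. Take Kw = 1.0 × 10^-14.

pH = 10.26

N2H4 + H2O ⇌ N2H5+ + OH-
Let x = [OH-] at equilibrium. Kb = x²/(0.028 − x).
Since Kb ≪ C₀, x ≈ √(Kb·C₀) = 1.83 × 10^-4 M.
(x/C₀ = 0.65% < 5%, so the approximation holds.)
pOH = 3.74, so pH = 14.00 − pOH = 10.26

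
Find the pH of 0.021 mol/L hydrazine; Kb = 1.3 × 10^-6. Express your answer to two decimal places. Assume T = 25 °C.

pH = 10.22

N2H4 + H2O ⇌ N2H5+ + OH-
From the ICE table, Kb = [OH-]²/(0.021 − [OH-]) = 1.3 × 10^-6.
Since Kb ≪ C₀, [OH-] ≈ √(Kb·C₀) = 1.65 × 10^-4 M.
pOH = 3.78, so pH = 14.00 − pOH = 10.22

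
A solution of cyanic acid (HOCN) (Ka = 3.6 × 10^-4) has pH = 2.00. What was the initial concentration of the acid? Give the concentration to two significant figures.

[H+] = 10^(-2.00) = 1.00 × 10^-2 M = x
Ka = x²/(C₀ − x) ⇒ C₀ = x + x²/Ka
C₀ = 1.00 × 10^-2 + (1.00 × 10^-2)²/(3.6 × 10^-4) = 2.88 × 10^-1 M

C₀ = 2.9 × 10^-1 M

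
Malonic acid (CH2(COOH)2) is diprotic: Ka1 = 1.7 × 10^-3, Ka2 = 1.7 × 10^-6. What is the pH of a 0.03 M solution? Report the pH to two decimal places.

pH = 2.20

Since Ka1 ≫ Ka2, the first ionization dominates [H+].
Ka1 = x²/(0.03 − x) = 1.7 × 10^-3
Solving the quadratic: x = (−Ka1 + √(Ka1² + 4·Ka1·C₀))/2 = 6.34 × 10^-3 M
pH = −log(6.34 × 10^-3) = 2.20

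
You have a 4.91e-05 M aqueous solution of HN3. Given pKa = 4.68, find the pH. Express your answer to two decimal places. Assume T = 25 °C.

pH = 4.63

HN3 ⇌ N3- + H+
Ka = 10^(−4.68) = 2.09 × 10^-5
Ka = [H+]²/(4.91e-05 − [H+]) = 2.09 × 10^-5
Here C₀/Ka ≈ 2.35, so the small-[H+] approximation fails. Use the quadratic:
[H+] = [−2.09e-05 + √(2.09e-05² + 4.1e-09)]/2 = 2.32 × 10^-5 M
pH = −log[H+] = −log(2.32 × 10^-5) = 4.63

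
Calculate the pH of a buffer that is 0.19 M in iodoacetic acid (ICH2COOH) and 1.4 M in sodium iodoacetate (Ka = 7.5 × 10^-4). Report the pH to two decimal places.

pH = 3.99

pKa = −log(7.5 × 10^-4) = 3.125
Using pH = pKa + log([base]/[acid]) with [base]/[acid] = 1.4/0.19:
pH = 3.125 + (+0.867) = 3.99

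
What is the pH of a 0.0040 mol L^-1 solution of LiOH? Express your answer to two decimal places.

LiOH is a strong base; [OH-] = 0.004 M.
pOH = -log(0.004) = 2.40
pH = 14.00 - 2.40 = 11.60

pH = 11.60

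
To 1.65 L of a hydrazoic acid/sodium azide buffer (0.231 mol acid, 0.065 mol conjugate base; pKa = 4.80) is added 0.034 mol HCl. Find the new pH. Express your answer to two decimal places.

Added H+ converts N3- to HN3: HN3 → 0.265 mol, N3- → 0.031 mol.
pH = pKa + log([A⁻]/[HA]) = 4.80 + log(0.031/0.265) = 4.80 -0.932

pH = 3.87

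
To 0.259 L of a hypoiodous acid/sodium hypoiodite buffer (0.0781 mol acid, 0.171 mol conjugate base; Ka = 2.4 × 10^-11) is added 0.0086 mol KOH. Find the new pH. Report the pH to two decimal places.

OH- converts HOI to OI-: HOI → 0.0695 mol, OI- → 0.18 mol.
pKa = −log(2.4 × 10^-11) = 10.620
pH = pKa + log([A⁻]/[HA]) = 10.620 + log(0.18/0.0695) = 10.620 +0.413

pH = 11.03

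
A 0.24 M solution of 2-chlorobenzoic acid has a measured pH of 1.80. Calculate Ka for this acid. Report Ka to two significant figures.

[H+] = 10^(-1.80) = 1.58 × 10^-2 M
At equilibrium [HA] = 0.24 − 1.58 × 10^-2 = 2.24 × 10^-1 M
Ka = [H+][A-]/[HA] = (1.58 × 10^-2)² / 2.24 × 10^-1 = 1.1 × 10^-3

Ka = 1.1 × 10^-3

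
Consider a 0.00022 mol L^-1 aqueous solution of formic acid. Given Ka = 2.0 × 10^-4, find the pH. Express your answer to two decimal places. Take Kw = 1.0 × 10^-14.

HCOOH ⇌ HCOO- + H+
From the ICE table, Ka = x²/(0.00022 − x) = 2.0 × 10^-4.
The 5% rule fails; solving x² + Ka·x − Ka·C₀ = 0 exactly:
x = [−0.0002 + √(0.0002² + 1.76e-07)]/2 = 1.32 × 10^-4 M
pH = −log(1.32 × 10^-4) = 3.88

pH = 3.88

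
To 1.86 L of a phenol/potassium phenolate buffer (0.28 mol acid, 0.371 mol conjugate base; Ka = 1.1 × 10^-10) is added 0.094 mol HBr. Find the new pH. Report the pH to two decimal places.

pH = 9.83

Added H+ converts C6H5O- to C6H5OH: C6H5OH → 0.374 mol, C6H5O- → 0.277 mol.
pKa = −log(1.1 × 10^-10) = 9.959
pH = pKa + log(n_C6H5O-/n_C6H5OH) = 9.959 + log(0.277/0.374) = 9.959 + (-0.130)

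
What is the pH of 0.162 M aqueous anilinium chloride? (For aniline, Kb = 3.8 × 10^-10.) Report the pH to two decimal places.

C6H5NH3+ is the conjugate acid of the weak base C6H5NH2.
Ka = Kw/Kb = 1.0×10^-14 / 3.8 × 10^-10 = 2.63 × 10^-5
From the ICE table, Ka = [H+]²/(0.162 − [H+]) = 2.63 × 10^-5.
Since Ka ≪ C₀, [H+] ≈ √(Ka·C₀) = 2.06 × 10^-3 M.
pH = −log(2.06 × 10^-3) = 2.69

pH = 2.69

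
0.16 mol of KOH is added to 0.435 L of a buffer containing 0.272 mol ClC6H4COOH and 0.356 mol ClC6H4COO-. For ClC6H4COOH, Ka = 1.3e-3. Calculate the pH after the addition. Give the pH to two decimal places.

After neutralization: n(ClC6H4COOH) = 0.112 mol, n(ClC6H4COO-) = 0.516 mol.
pKa = −log(1.3 × 10^-3) = 2.886
pH = pKa + log([A⁻]/[HA]) = 2.886 + log(0.516/0.112) = 2.886 +0.663

pH = 3.55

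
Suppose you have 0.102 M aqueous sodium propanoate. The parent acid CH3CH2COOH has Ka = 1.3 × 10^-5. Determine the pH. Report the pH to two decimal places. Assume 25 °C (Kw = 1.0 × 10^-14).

pH = 8.95

CH3CH2COO- is the conjugate base of the weak acid CH3CH2COOH.
Kb = Kw/Ka = 1.0×10^-14 / 1.3 × 10^-5 = 7.69 × 10^-10
From the ICE table, Kb = [OH-]²/(0.102 − [OH-]) = 7.69 × 10^-10.
Since Kb ≪ C₀, [OH-] ≈ √(Kb·C₀) = 8.86 × 10^-6 M.
Check: 0.0087% ionized — well under 5%, approximation valid.
pOH = −log(8.86 × 10^-6) = 5.05; pH = 14.00 − 5.05 = 8.95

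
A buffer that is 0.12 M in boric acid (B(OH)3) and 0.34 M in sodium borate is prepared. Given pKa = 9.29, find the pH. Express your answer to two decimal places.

pH = pKa + log([A⁻]/[HA]) = 9.29 + log(0.34/0.12)
pH = 9.29 + (+0.452) = 9.74

pH = 9.74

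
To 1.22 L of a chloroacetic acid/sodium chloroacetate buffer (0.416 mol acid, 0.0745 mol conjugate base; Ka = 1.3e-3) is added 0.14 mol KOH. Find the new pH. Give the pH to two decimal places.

OH- converts ClCH2COOH to ClCH2COO-: ClCH2COOH → 0.276 mol, ClCH2COO- → 0.215 mol.
pKa = −log(1.3 × 10^-3) = 2.886
pH = pKa + log(n_ClCH2COO-/n_ClCH2COOH) = 2.886 + log(0.215/0.276) = 2.886 + (-0.108)

pH = 2.78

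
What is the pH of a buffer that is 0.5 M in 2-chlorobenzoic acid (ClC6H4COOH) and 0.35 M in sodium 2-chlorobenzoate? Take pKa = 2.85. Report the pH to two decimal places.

Henderson–Hasselbalch: pH = pKa + log([ClC6H4COO-]/[ClC6H4COOH]) = 2.85 + log(0.35/0.5)
pH = 2.85 + (-0.155) = 2.70

pH = 2.70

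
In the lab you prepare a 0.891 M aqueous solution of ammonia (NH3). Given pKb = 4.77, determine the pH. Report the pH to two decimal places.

pH = 11.59

NH3 + H2O ⇌ NH4+ + OH-
Kb = 10^(−4.77) = 1.70 × 10^-5
Kb = [OH-]²/(0.891 − [OH-]) = 1.70 × 10^-5
Since Kb ≪ C₀, [OH-] ≈ √(Kb·C₀) = 3.89 × 10^-3 M.
Check: 0.44% ionized — well under 5%, approximation valid.
pOH = −log(3.89 × 10^-3) = 2.41; pH = 14.00 − 2.41 = 11.59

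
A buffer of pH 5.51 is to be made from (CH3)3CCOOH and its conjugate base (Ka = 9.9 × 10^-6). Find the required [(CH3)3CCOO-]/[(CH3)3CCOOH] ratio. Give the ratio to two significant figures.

pKa = -log(9.9 × 10^-6) = 5.004
pH = pKa + log(r) ⇒ log(r) = 5.51 − 5.004 = +0.506
r = [(CH3)3CCOO-]/[(CH3)3CCOOH] = 10^(+0.506) = 3.21

ratio = 3.2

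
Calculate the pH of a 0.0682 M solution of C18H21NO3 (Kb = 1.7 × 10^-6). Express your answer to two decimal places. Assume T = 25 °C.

pH = 10.53

C18H21NO3 + H2O ⇌ C18H22NO3+ + OH-
From the ICE table, Kb = [OH-]²/(0.0682 − [OH-]) = 1.7 × 10^-6.
Assume [OH-] ≪ 0.0682: [OH-] ≈ √(1.7 × 10^-6 × 0.0682) = 3.40 × 10^-4 M
([OH-]/C₀ = 0.5% < 5%, so the approximation holds.)
pOH = 3.47, so pH = 14.00 − pOH = 10.53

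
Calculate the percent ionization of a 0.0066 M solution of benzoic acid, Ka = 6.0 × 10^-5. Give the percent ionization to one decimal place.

9.1%

C6H5COOH ⇌ C6H5COO- + H+; let x = [H+] at equilibrium.
Ka = x²/(C₀ − x); solving the quadratic gives x = 6.00 × 10^-4 M.
% ionization = x/C₀ × 100% = 6.00 × 10^-4/0.0066 × 100% = 9.1%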